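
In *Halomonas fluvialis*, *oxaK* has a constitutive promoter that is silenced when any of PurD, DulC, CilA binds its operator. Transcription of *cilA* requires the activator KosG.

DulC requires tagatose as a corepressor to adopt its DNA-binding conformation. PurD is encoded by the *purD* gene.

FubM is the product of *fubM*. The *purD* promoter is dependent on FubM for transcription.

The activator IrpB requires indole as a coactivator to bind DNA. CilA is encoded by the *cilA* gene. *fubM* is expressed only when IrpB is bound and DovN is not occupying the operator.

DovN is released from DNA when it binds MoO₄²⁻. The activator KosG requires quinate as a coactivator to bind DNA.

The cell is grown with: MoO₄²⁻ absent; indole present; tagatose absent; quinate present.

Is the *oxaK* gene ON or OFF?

MoO₄²⁻ is absent, so DovN is active.
Indole is present, so IrpB is active.
With repressor DovN bound, *fubM* is not transcribed.
So FubM is not produced.
Required activator FubM is absent, so *purD* is not transcribed.
So PurD is not produced.
Tagatose is absent, so DulC is inactive.
Quinate is present, so KosG is active.
No repressor is bound and KosG is active, so *cilA* is transcribed.
So CilA is produced and active.
With repressor CilA bound, *oxaK* is not transcribed.

OFF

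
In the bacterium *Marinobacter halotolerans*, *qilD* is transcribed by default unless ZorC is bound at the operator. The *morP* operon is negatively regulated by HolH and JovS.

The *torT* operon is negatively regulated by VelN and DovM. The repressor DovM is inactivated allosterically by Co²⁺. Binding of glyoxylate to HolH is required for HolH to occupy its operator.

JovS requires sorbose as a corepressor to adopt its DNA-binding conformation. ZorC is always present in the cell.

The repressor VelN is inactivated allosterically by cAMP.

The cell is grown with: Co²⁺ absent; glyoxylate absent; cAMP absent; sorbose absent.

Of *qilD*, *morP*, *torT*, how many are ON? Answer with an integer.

ZorC is produced constitutively and is active.
With repressor ZorC bound, *qilD* is not transcribed.
→ *qilD* is OFF.
Glyoxylate is absent, so HolH is inactive.
Sorbose is absent, so JovS is inactive.
With no repressor bound, *morP* is transcribed.
→ *morP* is ON.
cAMP is absent, so VelN is active.
Co²⁺ is absent, so DovM is active.
With repressor VelN bound, *torT* is not transcribed.
→ *torT* is OFF.
1 of the 3 genes is transcribed.

1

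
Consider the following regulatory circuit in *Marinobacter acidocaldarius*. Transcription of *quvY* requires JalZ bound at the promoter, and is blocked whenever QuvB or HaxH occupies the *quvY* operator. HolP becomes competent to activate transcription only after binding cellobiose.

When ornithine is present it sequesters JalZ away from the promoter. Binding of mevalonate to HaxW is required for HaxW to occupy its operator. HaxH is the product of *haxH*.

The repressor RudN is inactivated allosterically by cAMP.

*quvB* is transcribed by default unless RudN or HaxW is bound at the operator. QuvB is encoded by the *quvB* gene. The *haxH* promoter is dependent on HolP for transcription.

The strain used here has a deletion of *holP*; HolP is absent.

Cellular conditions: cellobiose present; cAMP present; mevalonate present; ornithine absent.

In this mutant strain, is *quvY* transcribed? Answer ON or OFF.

Ornithine is absent, so JalZ is active.
cAMP is present, so RudN is inactive.
Mevalonate is present, so HaxW is active.
With repressor HaxW bound, *quvB* is not transcribed.
So QuvB is not produced.
HolP is non-functional in this strain, so it has no effect.
Required activator HolP is absent, so *haxH* is not transcribed.
So HaxH is not produced.
No repressor is bound and JalZ is active, so *quvY* is transcribed.

ON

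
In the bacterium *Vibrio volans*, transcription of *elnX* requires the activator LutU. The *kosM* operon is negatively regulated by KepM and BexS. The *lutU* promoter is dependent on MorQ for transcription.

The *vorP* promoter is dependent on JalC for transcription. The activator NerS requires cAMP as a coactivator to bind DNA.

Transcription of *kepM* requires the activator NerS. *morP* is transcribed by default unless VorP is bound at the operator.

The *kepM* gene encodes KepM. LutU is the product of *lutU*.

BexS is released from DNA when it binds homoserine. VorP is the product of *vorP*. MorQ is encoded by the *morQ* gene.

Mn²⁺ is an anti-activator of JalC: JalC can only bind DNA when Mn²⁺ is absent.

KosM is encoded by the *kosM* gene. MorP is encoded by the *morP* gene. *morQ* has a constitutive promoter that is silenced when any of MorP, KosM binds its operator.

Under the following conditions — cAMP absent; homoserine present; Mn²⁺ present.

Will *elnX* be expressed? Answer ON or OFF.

OFF

Mn²⁺ is present, so JalC is inactive.
Required activator JalC is absent, so *vorP* is not transcribed.
So VorP is not produced.
With no repressor bound, *morP* is transcribed.
So MorP is produced and active.
cAMP is absent, so NerS is inactive.
Required activator NerS is absent, so *kepM* is not transcribed.
So KepM is not produced.
Homoserine is present, so BexS is inactive.
With no repressor bound, *kosM* is transcribed.
So KosM is produced and active.
With repressor MorP bound, *morQ* is not transcribed.
So MorQ is not produced.
Required activator MorQ is absent, so *lutU* is not transcribed.
So LutU is not produced.
Required activator LutU is absent, so *elnX* is not transcribed.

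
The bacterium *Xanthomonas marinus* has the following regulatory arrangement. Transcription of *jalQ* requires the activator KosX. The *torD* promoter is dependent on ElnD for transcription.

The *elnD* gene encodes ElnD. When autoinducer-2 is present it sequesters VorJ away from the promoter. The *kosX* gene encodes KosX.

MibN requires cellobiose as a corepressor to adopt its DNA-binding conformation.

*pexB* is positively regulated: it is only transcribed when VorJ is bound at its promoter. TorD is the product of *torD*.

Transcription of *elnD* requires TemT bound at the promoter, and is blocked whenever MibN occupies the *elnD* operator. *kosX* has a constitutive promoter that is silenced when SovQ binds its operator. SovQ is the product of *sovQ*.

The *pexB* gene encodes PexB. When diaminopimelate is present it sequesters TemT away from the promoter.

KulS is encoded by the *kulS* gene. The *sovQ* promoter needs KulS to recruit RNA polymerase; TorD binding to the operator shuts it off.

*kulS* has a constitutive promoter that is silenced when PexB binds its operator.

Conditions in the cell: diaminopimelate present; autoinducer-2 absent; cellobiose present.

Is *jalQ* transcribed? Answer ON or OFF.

ON

Diaminopimelate is present, so TemT is inactive.
Cellobiose is present, so MibN is active.
With repressor MibN bound, *elnD* is not transcribed.
So ElnD is not produced.
Required activator ElnD is absent, so *torD* is not transcribed.
So TorD is not produced.
Autoinducer-2 is absent, so VorJ is active.
No repressor is bound and VorJ is active, so *pexB* is transcribed.
So PexB is produced and active.
With repressor PexB bound, *kulS* is not transcribed.
So KulS is not produced.
Required activator KulS is absent, so *sovQ* is not transcribed.
So SovQ is not produced.
With no repressor bound, *kosX* is transcribed.
So KosX is produced and active.
No repressor is bound and KosX is active, so *jalQ* is transcribed.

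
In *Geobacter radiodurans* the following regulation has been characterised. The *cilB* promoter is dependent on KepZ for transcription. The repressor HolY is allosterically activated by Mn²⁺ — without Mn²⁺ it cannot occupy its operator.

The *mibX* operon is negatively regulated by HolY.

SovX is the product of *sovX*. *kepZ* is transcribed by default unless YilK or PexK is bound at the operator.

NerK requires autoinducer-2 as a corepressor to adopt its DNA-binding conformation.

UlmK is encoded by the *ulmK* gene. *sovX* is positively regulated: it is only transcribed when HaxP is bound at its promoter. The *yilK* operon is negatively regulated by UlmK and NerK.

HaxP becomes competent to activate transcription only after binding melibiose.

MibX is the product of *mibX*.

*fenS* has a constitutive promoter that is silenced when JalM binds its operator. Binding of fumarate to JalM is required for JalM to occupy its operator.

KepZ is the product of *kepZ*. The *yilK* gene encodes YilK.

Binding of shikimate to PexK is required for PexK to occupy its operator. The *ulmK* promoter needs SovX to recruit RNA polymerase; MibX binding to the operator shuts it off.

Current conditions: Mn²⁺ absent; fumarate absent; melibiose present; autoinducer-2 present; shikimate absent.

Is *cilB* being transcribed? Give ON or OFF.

Mn²⁺ is absent, so HolY is inactive.
With no repressor bound, *mibX* is transcribed.
So MibX is produced and active.
Melibiose is present, so HaxP is active.
No repressor is bound and HaxP is active, so *sovX* is transcribed.
So SovX is produced and active.
With repressor MibX bound, *ulmK* is not transcribed.
So UlmK is not produced.
Autoinducer-2 is present, so NerK is active.
With repressor NerK bound, *yilK* is not transcribed.
So YilK is not produced.
Shikimate is absent, so PexK is inactive.
With no repressor bound, *kepZ* is transcribed.
So KepZ is produced and active.
No repressor is bound and KepZ is active, so *cilB* is transcribed.

ON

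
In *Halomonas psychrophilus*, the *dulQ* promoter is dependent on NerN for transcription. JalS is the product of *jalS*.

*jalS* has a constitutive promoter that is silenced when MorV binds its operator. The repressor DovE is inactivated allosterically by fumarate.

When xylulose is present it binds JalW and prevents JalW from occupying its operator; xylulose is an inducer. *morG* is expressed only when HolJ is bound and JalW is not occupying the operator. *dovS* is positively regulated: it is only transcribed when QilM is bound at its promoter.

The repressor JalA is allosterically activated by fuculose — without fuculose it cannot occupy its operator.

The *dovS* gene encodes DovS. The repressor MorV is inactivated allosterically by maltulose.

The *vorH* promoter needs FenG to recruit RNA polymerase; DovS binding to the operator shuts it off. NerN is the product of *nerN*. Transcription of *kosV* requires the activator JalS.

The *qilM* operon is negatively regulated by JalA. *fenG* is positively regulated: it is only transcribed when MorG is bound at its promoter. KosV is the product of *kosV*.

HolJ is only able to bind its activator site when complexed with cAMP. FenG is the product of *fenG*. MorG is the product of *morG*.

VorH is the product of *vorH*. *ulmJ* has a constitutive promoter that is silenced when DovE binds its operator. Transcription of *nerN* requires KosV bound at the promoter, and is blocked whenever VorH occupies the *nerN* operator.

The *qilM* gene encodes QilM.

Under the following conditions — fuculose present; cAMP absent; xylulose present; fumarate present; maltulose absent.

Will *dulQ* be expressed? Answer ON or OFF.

cAMP is absent, so HolJ is inactive.
Xylulose is present, so JalW is inactive.
Required activator HolJ is absent, so *morG* is not transcribed.
So MorG is not produced.
Required activator MorG is absent, so *fenG* is not transcribed.
So FenG is not produced.
Fuculose is present, so JalA is active.
With repressor JalA bound, *qilM* is not transcribed.
So QilM is not produced.
Required activator QilM is absent, so *dovS* is not transcribed.
So DovS is not produced.
Required activator FenG is absent, so *vorH* is not transcribed.
So VorH is not produced.
Maltulose is absent, so MorV is active.
With repressor MorV bound, *jalS* is not transcribed.
So JalS is not produced.
Required activator JalS is absent, so *kosV* is not transcribed.
So KosV is not produced.
Required activator KosV is absent, so *nerN* is not transcribed.
So NerN is not produced.
Required activator NerN is absent, so *dulQ* is not transcribed.

OFF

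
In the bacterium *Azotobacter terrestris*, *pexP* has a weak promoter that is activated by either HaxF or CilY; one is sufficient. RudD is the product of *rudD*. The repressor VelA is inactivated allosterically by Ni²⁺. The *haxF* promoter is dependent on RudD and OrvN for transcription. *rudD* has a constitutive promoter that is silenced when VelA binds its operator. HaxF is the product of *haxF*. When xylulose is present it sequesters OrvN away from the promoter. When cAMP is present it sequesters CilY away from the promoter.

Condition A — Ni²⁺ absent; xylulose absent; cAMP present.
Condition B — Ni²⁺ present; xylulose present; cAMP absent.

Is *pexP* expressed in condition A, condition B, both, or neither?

B only

Condition A:
Ni²⁺ is absent, so VelA is active.
With repressor VelA bound, *rudD* is not transcribed.
So RudD is not produced.
Xylulose is absent, so OrvN is active.
Required activator RudD is absent, so *haxF* is not transcribed.
So HaxF is not produced.
cAMP is present, so CilY is inactive.
No activator is available at the *pexP* promoter, so *pexP* is not transcribed.
→ *pexP* is OFF in A.
Condition B:
Ni²⁺ is present, so VelA is inactive.
With no repressor bound, *rudD* is transcribed.
So RudD is produced and active.
Xylulose is present, so OrvN is inactive.
Required activator OrvN is absent, so *haxF* is not transcribed.
So HaxF is not produced.
cAMP is absent, so CilY is active.
Activator CilY is present, so *pexP* is transcribed.
→ *pexP* is ON in B.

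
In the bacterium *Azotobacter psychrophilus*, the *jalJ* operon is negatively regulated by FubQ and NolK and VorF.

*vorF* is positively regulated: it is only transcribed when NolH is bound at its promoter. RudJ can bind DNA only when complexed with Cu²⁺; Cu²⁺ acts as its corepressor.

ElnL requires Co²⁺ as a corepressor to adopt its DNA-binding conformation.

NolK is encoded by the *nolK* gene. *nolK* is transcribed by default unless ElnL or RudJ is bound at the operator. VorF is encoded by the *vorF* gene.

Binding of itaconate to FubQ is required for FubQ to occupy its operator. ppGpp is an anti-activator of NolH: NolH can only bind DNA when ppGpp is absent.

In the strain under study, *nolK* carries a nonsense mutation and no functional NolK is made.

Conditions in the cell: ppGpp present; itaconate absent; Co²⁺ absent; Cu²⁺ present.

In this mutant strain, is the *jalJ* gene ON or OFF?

ON

Itaconate is absent, so FubQ is inactive.
NolK is non-functional in this strain, so it has no effect.
ppGpp is present, so NolH is inactive.
Required activator NolH is absent, so *vorF* is not transcribed.
So VorF is not produced.
With no repressor bound, *jalJ* is transcribed.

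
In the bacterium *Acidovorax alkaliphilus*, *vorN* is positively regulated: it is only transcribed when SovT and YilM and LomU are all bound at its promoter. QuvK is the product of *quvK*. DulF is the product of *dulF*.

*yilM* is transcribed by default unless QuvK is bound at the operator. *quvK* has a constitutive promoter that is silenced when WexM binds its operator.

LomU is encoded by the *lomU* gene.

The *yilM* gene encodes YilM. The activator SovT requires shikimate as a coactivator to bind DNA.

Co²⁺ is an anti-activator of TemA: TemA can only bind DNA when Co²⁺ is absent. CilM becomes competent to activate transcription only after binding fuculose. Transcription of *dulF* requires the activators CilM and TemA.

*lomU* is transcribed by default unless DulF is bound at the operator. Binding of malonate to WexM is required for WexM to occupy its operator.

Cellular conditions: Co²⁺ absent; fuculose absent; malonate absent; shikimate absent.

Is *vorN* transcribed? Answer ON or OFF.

OFF

Shikimate is absent, so SovT is inactive.
Malonate is absent, so WexM is inactive.
With no repressor bound, *quvK* is transcribed.
So QuvK is produced and active.
With repressor QuvK bound, *yilM* is not transcribed.
So YilM is not produced.
Fuculose is absent, so CilM is inactive.
Co²⁺ is absent, so TemA is active.
Required activator CilM is absent, so *dulF* is not transcribed.
So DulF is not produced.
With no repressor bound, *lomU* is transcribed.
So LomU is produced and active.
Required activator SovT is absent, so *vorN* is not transcribed.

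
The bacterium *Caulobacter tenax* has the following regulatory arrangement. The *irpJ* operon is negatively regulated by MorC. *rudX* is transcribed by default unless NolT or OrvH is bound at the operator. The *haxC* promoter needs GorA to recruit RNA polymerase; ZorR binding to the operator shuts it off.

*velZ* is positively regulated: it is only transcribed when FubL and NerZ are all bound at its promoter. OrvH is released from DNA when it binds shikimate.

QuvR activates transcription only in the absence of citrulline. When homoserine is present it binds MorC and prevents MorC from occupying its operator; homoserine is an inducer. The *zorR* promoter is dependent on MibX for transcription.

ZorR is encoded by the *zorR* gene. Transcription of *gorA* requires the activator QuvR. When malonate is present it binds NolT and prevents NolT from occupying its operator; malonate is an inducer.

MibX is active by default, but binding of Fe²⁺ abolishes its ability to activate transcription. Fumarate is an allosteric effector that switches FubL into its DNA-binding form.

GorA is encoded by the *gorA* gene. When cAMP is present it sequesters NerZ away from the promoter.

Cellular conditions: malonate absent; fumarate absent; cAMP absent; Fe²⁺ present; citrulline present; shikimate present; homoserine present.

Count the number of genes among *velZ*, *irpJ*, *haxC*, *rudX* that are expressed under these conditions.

Fumarate is absent, so FubL is inactive.
cAMP is absent, so NerZ is active.
Required activator FubL is absent, so *velZ* is not transcribed.
→ *velZ* is OFF.
Homoserine is present, so MorC is inactive.
With no repressor bound, *irpJ* is transcribed.
→ *irpJ* is ON.
Citrulline is present, so QuvR is inactive.
Required activator QuvR is absent, so *gorA* is not transcribed.
So GorA is not produced.
Fe²⁺ is present, so MibX is inactive.
Required activator MibX is absent, so *zorR* is not transcribed.
So ZorR is not produced.
Required activator GorA is absent, so *haxC* is not transcribed.
→ *haxC* is OFF.
Malonate is absent, so NolT is active.
Shikimate is present, so OrvH is inactive.
With repressor NolT bound, *rudX* is not transcribed.
→ *rudX* is OFF.
1 of the 4 genes is transcribed.

1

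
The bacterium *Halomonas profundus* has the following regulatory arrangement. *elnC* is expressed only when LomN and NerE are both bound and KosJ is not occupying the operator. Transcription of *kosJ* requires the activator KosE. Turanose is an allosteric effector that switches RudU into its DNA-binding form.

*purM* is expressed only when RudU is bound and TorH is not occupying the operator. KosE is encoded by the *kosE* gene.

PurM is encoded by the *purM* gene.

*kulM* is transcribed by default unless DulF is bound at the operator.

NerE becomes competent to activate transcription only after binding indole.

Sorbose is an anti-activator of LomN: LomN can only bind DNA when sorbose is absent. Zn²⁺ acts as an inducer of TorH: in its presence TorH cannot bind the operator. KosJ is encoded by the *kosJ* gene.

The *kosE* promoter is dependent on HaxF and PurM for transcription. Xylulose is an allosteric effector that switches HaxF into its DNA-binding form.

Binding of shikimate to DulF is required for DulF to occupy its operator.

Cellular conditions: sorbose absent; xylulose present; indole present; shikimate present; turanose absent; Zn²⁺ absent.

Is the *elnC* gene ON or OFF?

Xylulose is present, so HaxF is active.
Turanose is absent, so RudU is inactive.
Zn²⁺ is absent, so TorH is active.
With repressor TorH bound, *purM* is not transcribed.
So PurM is not produced.
Required activator PurM is absent, so *kosE* is not transcribed.
So KosE is not produced.
Required activator KosE is absent, so *kosJ* is not transcribed.
So KosJ is not produced.
Sorbose is absent, so LomN is active.
Indole is present, so NerE is active.
No repressor is bound and LomN and NerE are active, so *elnC* is transcribed.

ON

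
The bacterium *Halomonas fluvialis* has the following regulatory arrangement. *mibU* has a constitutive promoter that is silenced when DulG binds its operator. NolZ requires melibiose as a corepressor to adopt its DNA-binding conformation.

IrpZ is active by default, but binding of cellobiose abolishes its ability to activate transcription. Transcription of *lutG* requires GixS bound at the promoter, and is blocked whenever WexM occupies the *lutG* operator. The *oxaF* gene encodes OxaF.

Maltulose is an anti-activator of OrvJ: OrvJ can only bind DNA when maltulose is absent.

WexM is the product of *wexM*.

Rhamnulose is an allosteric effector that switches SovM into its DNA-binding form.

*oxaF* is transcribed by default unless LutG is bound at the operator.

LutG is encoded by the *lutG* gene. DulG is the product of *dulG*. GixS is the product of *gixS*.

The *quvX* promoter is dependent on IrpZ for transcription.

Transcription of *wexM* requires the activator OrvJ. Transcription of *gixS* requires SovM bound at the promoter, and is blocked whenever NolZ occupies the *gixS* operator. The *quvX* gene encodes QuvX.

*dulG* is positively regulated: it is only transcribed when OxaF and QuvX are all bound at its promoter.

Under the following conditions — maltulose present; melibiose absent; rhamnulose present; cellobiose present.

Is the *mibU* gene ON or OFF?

ON

Maltulose is present, so OrvJ is inactive.
Required activator OrvJ is absent, so *wexM* is not transcribed.
So WexM is not produced.
Rhamnulose is present, so SovM is active.
Melibiose is absent, so NolZ is inactive.
No repressor is bound and SovM is active, so *gixS* is transcribed.
So GixS is produced and active.
No repressor is bound and GixS is active, so *lutG* is transcribed.
So LutG is produced and active.
With repressor LutG bound, *oxaF* is not transcribed.
So OxaF is not produced.
Cellobiose is present, so IrpZ is inactive.
Required activator IrpZ is absent, so *quvX* is not transcribed.
So QuvX is not produced.
Required activator OxaF is absent, so *dulG* is not transcribed.
So DulG is not produced.
With no repressor bound, *mibU* is transcribed.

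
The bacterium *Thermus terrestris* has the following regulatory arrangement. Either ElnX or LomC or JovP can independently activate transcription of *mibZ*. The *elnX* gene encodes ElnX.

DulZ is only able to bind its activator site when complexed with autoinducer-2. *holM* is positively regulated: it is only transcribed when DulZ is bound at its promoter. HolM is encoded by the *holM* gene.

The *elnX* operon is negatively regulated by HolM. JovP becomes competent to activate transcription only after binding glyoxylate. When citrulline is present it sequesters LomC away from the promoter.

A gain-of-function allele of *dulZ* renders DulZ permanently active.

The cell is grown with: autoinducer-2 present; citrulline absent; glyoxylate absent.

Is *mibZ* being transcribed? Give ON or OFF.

DulZ is constitutively active in this strain.
No repressor is bound and DulZ is active, so *holM* is transcribed.
So HolM is produced and active.
With repressor HolM bound, *elnX* is not transcribed.
So ElnX is not produced.
Citrulline is absent, so LomC is active.
Glyoxylate is absent, so JovP is inactive.
Activator LomC is present, so *mibZ* is transcribed.

ON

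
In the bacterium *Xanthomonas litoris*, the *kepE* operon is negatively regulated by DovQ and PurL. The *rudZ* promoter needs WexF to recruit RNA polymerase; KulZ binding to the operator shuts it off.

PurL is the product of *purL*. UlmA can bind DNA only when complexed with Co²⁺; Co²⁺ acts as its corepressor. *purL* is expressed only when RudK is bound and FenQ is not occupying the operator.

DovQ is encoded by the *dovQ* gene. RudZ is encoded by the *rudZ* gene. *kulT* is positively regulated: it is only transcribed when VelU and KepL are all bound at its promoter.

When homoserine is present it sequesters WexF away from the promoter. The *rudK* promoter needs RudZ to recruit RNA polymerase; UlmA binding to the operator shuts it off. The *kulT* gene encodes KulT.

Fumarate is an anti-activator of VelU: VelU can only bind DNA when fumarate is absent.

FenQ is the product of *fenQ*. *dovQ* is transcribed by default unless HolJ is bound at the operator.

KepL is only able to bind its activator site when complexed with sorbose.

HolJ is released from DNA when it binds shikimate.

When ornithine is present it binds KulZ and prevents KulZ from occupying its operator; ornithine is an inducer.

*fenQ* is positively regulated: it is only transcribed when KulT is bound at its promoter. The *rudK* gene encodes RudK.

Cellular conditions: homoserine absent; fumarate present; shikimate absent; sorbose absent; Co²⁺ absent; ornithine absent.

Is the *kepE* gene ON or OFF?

Shikimate is absent, so HolJ is active.
With repressor HolJ bound, *dovQ* is not transcribed.
So DovQ is not produced.
Fumarate is present, so VelU is inactive.
Sorbose is absent, so KepL is inactive.
Required activator VelU is absent, so *kulT* is not transcribed.
So KulT is not produced.
Required activator KulT is absent, so *fenQ* is not transcribed.
So FenQ is not produced.
Co²⁺ is absent, so UlmA is inactive.
Ornithine is absent, so KulZ is active.
Homoserine is absent, so WexF is active.
With repressor KulZ bound, *rudZ* is not transcribed.
So RudZ is not produced.
Required activator RudZ is absent, so *rudK* is not transcribed.
So RudK is not produced.
Required activator RudK is absent, so *purL* is not transcribed.
So PurL is not produced.
With no repressor bound, *kepE* is transcribed.

ON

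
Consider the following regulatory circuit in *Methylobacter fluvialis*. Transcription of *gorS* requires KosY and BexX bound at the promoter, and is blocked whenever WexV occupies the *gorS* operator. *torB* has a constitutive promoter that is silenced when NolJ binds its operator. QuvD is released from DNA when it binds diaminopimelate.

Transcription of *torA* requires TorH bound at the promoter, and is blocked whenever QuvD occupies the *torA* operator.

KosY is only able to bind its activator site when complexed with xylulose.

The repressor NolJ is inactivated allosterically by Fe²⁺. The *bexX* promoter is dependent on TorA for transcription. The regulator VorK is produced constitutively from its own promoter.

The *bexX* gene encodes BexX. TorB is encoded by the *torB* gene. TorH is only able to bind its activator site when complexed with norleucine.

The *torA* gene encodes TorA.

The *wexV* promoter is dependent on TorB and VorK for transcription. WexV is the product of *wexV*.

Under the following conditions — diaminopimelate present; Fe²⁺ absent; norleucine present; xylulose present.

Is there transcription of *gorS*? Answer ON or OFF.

ON

Fe²⁺ is absent, so NolJ is active.
With repressor NolJ bound, *torB* is not transcribed.
So TorB is not produced.
VorK is produced constitutively and is active.
Required activator TorB is absent, so *wexV* is not transcribed.
So WexV is not produced.
Xylulose is present, so KosY is active.
Diaminopimelate is present, so QuvD is inactive.
Norleucine is present, so TorH is active.
No repressor is bound and TorH is active, so *torA* is transcribed.
So TorA is produced and active.
No repressor is bound and TorA is active, so *bexX* is transcribed.
So BexX is produced and active.
No repressor is bound and KosY and BexX are active, so *gorS* is transcribed.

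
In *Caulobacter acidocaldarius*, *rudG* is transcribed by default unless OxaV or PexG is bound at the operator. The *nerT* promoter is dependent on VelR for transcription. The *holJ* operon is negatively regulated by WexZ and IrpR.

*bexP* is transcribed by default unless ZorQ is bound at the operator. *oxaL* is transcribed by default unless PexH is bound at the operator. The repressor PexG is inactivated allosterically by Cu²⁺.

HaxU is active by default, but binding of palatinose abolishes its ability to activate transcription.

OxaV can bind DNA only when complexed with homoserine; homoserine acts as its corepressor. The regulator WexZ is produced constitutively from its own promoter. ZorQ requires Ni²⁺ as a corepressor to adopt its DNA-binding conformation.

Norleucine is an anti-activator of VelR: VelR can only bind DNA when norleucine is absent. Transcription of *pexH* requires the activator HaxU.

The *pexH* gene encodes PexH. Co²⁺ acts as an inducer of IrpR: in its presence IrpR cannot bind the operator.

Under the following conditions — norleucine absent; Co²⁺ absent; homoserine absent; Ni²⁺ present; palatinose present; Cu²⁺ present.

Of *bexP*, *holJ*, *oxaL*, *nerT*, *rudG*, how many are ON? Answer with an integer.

Ni²⁺ is present, so ZorQ is active.
With repressor ZorQ bound, *bexP* is not transcribed.
→ *bexP* is OFF.
WexZ is produced constitutively and is active.
Co²⁺ is absent, so IrpR is active.
With repressor WexZ bound, *holJ* is not transcribed.
→ *holJ* is OFF.
Palatinose is present, so HaxU is inactive.
Required activator HaxU is absent, so *pexH* is not transcribed.
So PexH is not produced.
With no repressor bound, *oxaL* is transcribed.
→ *oxaL* is ON.
Norleucine is absent, so VelR is active.
No repressor is bound and VelR is active, so *nerT* is transcribed.
→ *nerT* is ON.
Homoserine is absent, so OxaV is inactive.
Cu²⁺ is present, so PexG is inactive.
With no repressor bound, *rudG* is transcribed.
→ *rudG* is ON.
3 of the 5 genes are transcribed.

3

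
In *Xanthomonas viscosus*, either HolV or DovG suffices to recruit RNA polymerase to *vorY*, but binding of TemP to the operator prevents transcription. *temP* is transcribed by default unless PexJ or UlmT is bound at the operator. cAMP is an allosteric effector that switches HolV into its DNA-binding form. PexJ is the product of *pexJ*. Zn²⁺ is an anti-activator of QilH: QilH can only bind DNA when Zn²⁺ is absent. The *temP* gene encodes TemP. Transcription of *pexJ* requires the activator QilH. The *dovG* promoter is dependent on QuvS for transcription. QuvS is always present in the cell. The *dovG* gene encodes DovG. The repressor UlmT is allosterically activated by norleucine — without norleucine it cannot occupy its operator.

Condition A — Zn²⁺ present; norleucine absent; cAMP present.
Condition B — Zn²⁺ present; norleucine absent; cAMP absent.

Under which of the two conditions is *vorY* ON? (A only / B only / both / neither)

neither

Condition A:
Zn²⁺ is present, so QilH is inactive.
Required activator QilH is absent, so *pexJ* is not transcribed.
So PexJ is not produced.
Norleucine is absent, so UlmT is inactive.
With no repressor bound, *temP* is transcribed.
So TemP is produced and active.
cAMP is present, so HolV is active.
QuvS is produced constitutively and is active.
No repressor is bound and QuvS is active, so *dovG* is transcribed.
So DovG is produced and active.
With repressor TemP bound, *vorY* is not transcribed.
→ *vorY* is OFF in A.
Condition B:
Zn²⁺ is present, so QilH is inactive.
Required activator QilH is absent, so *pexJ* is not transcribed.
So PexJ is not produced.
Norleucine is absent, so UlmT is inactive.
With no repressor bound, *temP* is transcribed.
So TemP is produced and active.
cAMP is absent, so HolV is inactive.
QuvS is produced constitutively and is active.
No repressor is bound and QuvS is active, so *dovG* is transcribed.
So DovG is produced and active.
With repressor TemP bound, *vorY* is not transcribed.
→ *vorY* is OFF in B.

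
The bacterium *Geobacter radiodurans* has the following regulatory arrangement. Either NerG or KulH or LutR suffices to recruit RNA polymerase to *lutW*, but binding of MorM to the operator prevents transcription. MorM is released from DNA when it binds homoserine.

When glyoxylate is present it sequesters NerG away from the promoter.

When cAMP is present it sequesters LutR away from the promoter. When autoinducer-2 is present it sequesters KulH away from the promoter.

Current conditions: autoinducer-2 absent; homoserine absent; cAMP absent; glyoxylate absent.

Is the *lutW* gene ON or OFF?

Homoserine is absent, so MorM is active.
Glyoxylate is absent, so NerG is active.
Autoinducer-2 is absent, so KulH is active.
cAMP is absent, so LutR is active.
With repressor MorM bound, *lutW* is not transcribed.

OFF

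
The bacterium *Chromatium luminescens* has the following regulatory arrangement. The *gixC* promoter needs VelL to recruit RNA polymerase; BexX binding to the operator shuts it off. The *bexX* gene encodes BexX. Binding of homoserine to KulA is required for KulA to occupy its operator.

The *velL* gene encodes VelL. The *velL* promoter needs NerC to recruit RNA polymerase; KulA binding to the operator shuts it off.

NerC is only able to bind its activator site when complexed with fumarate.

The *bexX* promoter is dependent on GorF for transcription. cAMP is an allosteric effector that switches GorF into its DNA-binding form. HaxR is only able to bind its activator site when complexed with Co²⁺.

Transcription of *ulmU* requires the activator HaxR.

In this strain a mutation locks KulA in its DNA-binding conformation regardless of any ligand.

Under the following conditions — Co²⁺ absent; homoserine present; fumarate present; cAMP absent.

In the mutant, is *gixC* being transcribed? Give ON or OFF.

OFF

Fumarate is present, so NerC is active.
KulA is constitutively active in this strain.
With repressor KulA bound, *velL* is not transcribed.
So VelL is not produced.
cAMP is absent, so GorF is inactive.
Required activator GorF is absent, so *bexX* is not transcribed.
So BexX is not produced.
Required activator VelL is absent, so *gixC* is not transcribed.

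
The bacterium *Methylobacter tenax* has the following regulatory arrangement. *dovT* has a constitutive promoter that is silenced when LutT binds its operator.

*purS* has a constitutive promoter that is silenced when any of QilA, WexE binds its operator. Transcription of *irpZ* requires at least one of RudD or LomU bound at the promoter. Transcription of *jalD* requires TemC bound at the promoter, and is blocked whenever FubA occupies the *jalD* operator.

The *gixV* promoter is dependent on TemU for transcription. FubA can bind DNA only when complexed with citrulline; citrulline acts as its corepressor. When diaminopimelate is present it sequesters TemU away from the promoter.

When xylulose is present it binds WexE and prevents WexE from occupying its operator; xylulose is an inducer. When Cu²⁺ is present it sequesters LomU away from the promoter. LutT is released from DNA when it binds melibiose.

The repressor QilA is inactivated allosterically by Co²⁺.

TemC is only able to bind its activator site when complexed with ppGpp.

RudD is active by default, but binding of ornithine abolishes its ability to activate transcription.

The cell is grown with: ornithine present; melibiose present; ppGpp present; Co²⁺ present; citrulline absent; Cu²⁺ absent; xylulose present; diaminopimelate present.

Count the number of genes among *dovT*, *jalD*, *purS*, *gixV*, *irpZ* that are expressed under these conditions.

4

Melibiose is present, so LutT is inactive.
With no repressor bound, *dovT* is transcribed.
→ *dovT* is ON.
ppGpp is present, so TemC is active.
Citrulline is absent, so FubA is inactive.
No repressor is bound and TemC is active, so *jalD* is transcribed.
→ *jalD* is ON.
Co²⁺ is present, so QilA is inactive.
Xylulose is present, so WexE is inactive.
With no repressor bound, *purS* is transcribed.
→ *purS* is ON.
Diaminopimelate is present, so TemU is inactive.
Required activator TemU is absent, so *gixV* is not transcribed.
→ *gixV* is OFF.
Ornithine is present, so RudD is inactive.
Cu²⁺ is absent, so LomU is active.
Activator LomU is present, so *irpZ* is transcribed.
→ *irpZ* is ON.
4 of the 5 genes are transcribed.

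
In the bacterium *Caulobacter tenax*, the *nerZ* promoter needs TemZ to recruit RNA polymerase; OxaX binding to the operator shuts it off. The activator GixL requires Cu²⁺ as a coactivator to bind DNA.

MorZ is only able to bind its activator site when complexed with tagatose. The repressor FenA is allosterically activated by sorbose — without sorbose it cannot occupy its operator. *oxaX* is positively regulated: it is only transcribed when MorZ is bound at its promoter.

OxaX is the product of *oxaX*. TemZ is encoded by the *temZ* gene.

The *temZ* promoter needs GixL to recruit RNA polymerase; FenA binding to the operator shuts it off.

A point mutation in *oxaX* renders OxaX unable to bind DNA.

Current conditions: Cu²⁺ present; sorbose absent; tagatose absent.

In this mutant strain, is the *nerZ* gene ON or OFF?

ON

OxaX is non-functional in this strain, so it has no effect.
Cu²⁺ is present, so GixL is active.
Sorbose is absent, so FenA is inactive.
No repressor is bound and GixL is active, so *temZ* is transcribed.
So TemZ is produced and active.
No repressor is bound and TemZ is active, so *nerZ* is transcribed.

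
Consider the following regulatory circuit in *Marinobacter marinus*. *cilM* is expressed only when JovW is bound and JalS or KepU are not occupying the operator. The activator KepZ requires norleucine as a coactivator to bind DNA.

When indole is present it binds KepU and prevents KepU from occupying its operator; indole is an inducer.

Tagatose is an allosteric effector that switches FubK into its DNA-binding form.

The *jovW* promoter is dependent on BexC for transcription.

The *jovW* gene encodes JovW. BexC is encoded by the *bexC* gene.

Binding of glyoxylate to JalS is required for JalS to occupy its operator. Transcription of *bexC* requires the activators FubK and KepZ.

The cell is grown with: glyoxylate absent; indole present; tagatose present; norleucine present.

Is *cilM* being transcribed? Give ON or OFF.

ON

Glyoxylate is absent, so JalS is inactive.
Tagatose is present, so FubK is active.
Norleucine is present, so KepZ is active.
No repressor is bound and FubK and KepZ are active, so *bexC* is transcribed.
So BexC is produced and active.
No repressor is bound and BexC is active, so *jovW* is transcribed.
So JovW is produced and active.
Indole is present, so KepU is inactive.
No repressor is bound and JovW is active, so *cilM* is transcribed.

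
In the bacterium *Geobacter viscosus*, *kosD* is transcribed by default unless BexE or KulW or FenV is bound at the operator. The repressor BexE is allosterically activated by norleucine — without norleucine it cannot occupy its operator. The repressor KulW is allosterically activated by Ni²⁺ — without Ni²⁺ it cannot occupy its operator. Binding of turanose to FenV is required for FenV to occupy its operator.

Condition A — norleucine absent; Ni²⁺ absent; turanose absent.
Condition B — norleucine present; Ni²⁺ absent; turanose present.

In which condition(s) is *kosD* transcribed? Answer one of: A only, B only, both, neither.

Condition A:
Norleucine is absent, so BexE is inactive.
Ni²⁺ is absent, so KulW is inactive.
Turanose is absent, so FenV is inactive.
With no repressor bound, *kosD* is transcribed.
→ *kosD* is ON in A.
Condition B:
Norleucine is present, so BexE is active.
Ni²⁺ is absent, so KulW is inactive.
Turanose is present, so FenV is active.
With repressor BexE bound, *kosD* is not transcribed.
→ *kosD* is OFF in B.

A only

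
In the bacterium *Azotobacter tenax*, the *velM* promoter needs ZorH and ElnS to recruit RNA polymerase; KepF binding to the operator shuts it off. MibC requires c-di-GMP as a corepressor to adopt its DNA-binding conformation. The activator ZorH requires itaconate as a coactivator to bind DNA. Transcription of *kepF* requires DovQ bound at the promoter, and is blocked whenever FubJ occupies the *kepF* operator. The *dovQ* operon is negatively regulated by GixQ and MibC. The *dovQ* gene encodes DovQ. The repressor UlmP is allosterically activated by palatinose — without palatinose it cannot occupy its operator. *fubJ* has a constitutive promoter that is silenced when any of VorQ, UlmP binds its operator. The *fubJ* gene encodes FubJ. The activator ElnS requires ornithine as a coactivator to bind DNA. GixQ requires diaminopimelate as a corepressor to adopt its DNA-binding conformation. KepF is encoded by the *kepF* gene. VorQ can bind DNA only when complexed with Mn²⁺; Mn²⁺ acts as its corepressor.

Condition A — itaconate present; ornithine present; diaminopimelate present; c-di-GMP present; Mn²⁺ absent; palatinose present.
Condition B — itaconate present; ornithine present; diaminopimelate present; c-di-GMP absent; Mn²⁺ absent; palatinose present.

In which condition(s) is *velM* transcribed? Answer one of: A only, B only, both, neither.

both

Condition A:
Itaconate is present, so ZorH is active.
Ornithine is present, so ElnS is active.
Diaminopimelate is present, so GixQ is active.
c-di-GMP is present, so MibC is active.
With repressor GixQ bound, *dovQ* is not transcribed.
So DovQ is not produced.
Mn²⁺ is absent, so VorQ is inactive.
Palatinose is present, so UlmP is active.
With repressor UlmP bound, *fubJ* is not transcribed.
So FubJ is not produced.
Required activator DovQ is absent, so *kepF* is not transcribed.
So KepF is not produced.
No repressor is bound and ZorH and ElnS are active, so *velM* is transcribed.
→ *velM* is ON in A.
Condition B:
Itaconate is present, so ZorH is active.
Ornithine is present, so ElnS is active.
Diaminopimelate is present, so GixQ is active.
c-di-GMP is absent, so MibC is inactive.
With repressor GixQ bound, *dovQ* is not transcribed.
So DovQ is not produced.
Mn²⁺ is absent, so VorQ is inactive.
Palatinose is present, so UlmP is active.
With repressor UlmP bound, *fubJ* is not transcribed.
So FubJ is not produced.
Required activator DovQ is absent, so *kepF* is not transcribed.
So KepF is not produced.
No repressor is bound and ZorH and ElnS are active, so *velM* is transcribed.
→ *velM* is ON in B.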